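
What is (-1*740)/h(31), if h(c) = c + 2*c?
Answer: -740/93 ≈ -7.9570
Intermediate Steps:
h(c) = 3*c
(-1*740)/h(31) = (-1*740)/((3*31)) = -740/93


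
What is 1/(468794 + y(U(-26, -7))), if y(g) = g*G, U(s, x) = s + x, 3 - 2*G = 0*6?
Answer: 2/937489 ≈ 2.1334e-6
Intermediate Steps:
G = 3/2 (G = 3/2 - 0*6 = 3/2 - ½*0 = 3/2 + 0 = 3/2 ≈ 1.5000)
y(g) = 3*g/2 (y(g) = g*(3/2) = 3*g/2)
1/(468794 + y(U(-26, -7))) = 1/(468794 + 3*(-26 - 7)/2) = 1/(468794 + (3/2)*(-33)) = 1/(468794 - 99/2) = 1/(937489/2) = 2/937489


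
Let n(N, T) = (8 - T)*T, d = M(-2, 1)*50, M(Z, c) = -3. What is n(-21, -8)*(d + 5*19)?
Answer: 7040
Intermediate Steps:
d = -150 (d = -3*50 = -150)
n(N, T) = T*(8 - T)
n(-21, -8)*(d + 5*19) = (-8*(8 - 1*(-8)))*(-150 + 5*19) = (-8*(8 + 8))*(-150 + 95) = -8*16*(-55) = -128*(-55) = 7040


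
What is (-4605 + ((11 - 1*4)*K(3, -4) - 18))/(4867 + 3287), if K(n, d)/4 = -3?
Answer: -523/906 ≈ -0.57726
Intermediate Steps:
K(n, d) = -12 (K(n, d) = 4*(-3) = -12)
(-4605 + ((11 - 1*4)*K(3, -4) - 18))/(4867 + 3287) = (-4605 + ((11 - 1*4)*(-12) - 18))/(4867 + 3287) = (-4605 + ((11 - 4)*(-12) - 18))/8154 = (-4605 + (7*(-12) - 18))*(1/8154) = (-4605 + (-84 - 18))*(1/8154) = (-4605 - 102)*(1/8154) = -4707*1/8154 = -523/906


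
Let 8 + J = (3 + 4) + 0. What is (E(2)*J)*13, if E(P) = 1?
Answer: -13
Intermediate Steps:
J = -1 (J = -8 + ((3 + 4) + 0) = -8 + (7 + 0) = -8 + 7 = -1)
(E(2)*J)*13 = (1*(-1))*13 = -1*13 = -13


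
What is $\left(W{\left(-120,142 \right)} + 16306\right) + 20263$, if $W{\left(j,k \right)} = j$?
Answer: $36449$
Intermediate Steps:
$\left(W{\left(-120,142 \right)} + 16306\right) + 20263 = \left(-120 + 16306\right) + 20263 = 16186 + 20263 = 36449$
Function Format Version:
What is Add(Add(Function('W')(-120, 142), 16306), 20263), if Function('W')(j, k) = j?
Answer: 36449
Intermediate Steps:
Add(Add(Function('W')(-120, 142), 16306), 20263) = Add(Add(-120, 16306), 20263) = Add(16186, 20263) = 36449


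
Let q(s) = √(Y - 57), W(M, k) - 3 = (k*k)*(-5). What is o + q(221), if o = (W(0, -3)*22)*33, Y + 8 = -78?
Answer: -30492 + I*√143 ≈ -30492.0 + 11.958*I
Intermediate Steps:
Y = -86 (Y = -8 - 78 = -86)
W(M, k) = 3 - 5*k² (W(M, k) = 3 + (k*k)*(-5) = 3 + k²*(-5) = 3 - 5*k²)
o = -30492 (o = ((3 - 5*(-3)²)*22)*33 = ((3 - 5*9)*22)*33 = ((3 - 45)*22)*33 = -42*22*33 = -924*33 = -30492)
q(s) = I*√143 (q(s) = √(-86 - 57) = √(-143) = I*√143)
o + q(221) = -30492 + I*√143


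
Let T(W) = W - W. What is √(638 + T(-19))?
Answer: √638 ≈ 25.259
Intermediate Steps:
T(W) = 0
√(638 + T(-19)) = √(638 + 0) = √638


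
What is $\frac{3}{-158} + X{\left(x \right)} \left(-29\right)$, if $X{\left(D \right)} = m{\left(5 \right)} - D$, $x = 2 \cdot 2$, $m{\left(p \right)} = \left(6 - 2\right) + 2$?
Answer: $- \frac{9167}{158} \approx -58.019$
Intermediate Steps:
$m{\left(p \right)} = 6$ ($m{\left(p \right)} = 4 + 2 = 6$)
$x = 4$
$X{\left(D \right)} = 6 - D$
$\frac{3}{-158} + X{\left(x \right)} \left(-29\right) = \frac{3}{-158} + \left(6 - 4\right) \left(-29\right) = 3 \left(- \frac{1}{158}\right) + \left(6 - 4\right) \left(-29\right) = - \frac{3}{158} + 2 \left(-29\right) = - \frac{3}{158} - 58 = - \frac{9167}{158}$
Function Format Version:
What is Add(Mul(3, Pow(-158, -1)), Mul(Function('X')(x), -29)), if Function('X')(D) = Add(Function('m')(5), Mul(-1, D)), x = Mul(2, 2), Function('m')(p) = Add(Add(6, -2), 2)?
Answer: Rational(-9167, 158) ≈ -58.019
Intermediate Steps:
Function('m')(p) = 6 (Function('m')(p) = Add(4, 2) = 6)
x = 4
Function('X')(D) = Add(6, Mul(-1, D))
Add(Mul(3, Pow(-158, -1)), Mul(Function('X')(x), -29)) = Add(Mul(3, Pow(-158, -1)), Mul(Add(6, Mul(-1, 4)), -29)) = Add(Mul(3, Rational(-1, 158)), Mul(Add(6, -4), -29)) = Add(Rational(-3, 158), Mul(2, -29)) = Add(Rational(-3, 158), -58) = Rational(-9167, 158)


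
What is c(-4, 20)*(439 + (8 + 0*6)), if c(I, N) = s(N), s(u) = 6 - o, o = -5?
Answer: 4917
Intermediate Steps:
s(u) = 11 (s(u) = 6 - 1*(-5) = 6 + 5 = 11)
c(I, N) = 11
c(-4, 20)*(439 + (8 + 0*6)) = 11*(439 + (8 + 0*6)) = 11*(439 + (8 + 0)) = 11*(439 + 8) = 11*447 = 4917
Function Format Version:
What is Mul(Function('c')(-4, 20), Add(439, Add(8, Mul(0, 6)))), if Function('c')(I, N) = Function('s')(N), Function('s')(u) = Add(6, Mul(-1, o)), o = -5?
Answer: 4917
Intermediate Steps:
Function('s')(u) = 11 (Function('s')(u) = Add(6, Mul(-1, -5)) = Add(6, 5) = 11)
Function('c')(I, N) = 11
Mul(Function('c')(-4, 20), Add(439, Add(8, Mul(0, 6)))) = Mul(11, Add(439, Add(8, Mul(0, 6)))) = Mul(11, Add(439, Add(8, 0))) = Mul(11, Add(439, 8)) = Mul(11, 447) = 4917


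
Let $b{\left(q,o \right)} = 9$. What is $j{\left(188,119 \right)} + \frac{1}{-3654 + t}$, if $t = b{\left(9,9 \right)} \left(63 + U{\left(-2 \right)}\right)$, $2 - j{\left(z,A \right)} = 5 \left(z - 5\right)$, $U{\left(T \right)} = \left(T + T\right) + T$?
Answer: $- \frac{2867734}{3141} \approx -913.0$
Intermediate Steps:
$U{\left(T \right)} = 3 T$ ($U{\left(T \right)} = 2 T + T = 3 T$)
$j{\left(z,A \right)} = 27 - 5 z$ ($j{\left(z,A \right)} = 2 - 5 \left(z - 5\right) = 2 - 5 \left(-5 + z\right) = 2 - \left(-25 + 5 z\right) = 27 - 5 z$)
$t = 513$ ($t = 9 \left(63 + 3 \left(-2\right)\right) = 9 \left(63 - 6\right) = 9 \cdot 57 = 513$)
$j{\left(188,119 \right)} + \frac{1}{-3654 + t} = \left(27 - 940\right) + \frac{1}{-3654 + 513} = \left(27 - 940\right) + \frac{1}{-3141} = -913 - \frac{1}{3141} = - \frac{2867734}{3141}$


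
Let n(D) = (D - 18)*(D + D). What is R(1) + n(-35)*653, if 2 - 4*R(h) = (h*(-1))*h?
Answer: 9690523/4 ≈ 2.4226e+6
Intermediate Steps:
R(h) = ½ + h²/4 (R(h) = ½ - h*(-1)*h/4 = ½ - (-h)*h/4 = ½ - (-1)*h²/4 = ½ + h²/4)
n(D) = 2*D*(-18 + D) (n(D) = (-18 + D)*(2*D) = 2*D*(-18 + D))
R(1) + n(-35)*653 = (½ + (¼)*1²) + (2*(-35)*(-18 - 35))*653 = (½ + (¼)*1) + (2*(-35)*(-53))*653 = (½ + ¼) + 3710*653 = ¾ + 2422630 = 9690523/4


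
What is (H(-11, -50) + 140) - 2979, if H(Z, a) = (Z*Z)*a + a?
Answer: -8939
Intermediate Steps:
H(Z, a) = a + a*Z**2 (H(Z, a) = Z**2*a + a = a*Z**2 + a = a + a*Z**2)
(H(-11, -50) + 140) - 2979 = (-50*(1 + (-11)**2) + 140) - 2979 = (-50*(1 + 121) + 140) - 2979 = (-50*122 + 140) - 2979 = (-6100 + 140) - 2979 = -5960 - 2979 = -8939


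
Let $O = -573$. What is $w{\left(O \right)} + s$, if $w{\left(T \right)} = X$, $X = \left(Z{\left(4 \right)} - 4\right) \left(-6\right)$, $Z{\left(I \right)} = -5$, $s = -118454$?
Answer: $-118400$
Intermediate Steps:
$X = 54$ ($X = \left(-5 - 4\right) \left(-6\right) = \left(-9\right) \left(-6\right) = 54$)
$w{\left(T \right)} = 54$
$w{\left(O \right)} + s = 54 - 118454 = -118400$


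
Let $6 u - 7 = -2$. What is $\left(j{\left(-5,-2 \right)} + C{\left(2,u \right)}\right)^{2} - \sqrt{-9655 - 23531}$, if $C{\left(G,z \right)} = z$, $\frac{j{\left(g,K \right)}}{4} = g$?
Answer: $\frac{13225}{36} - i \sqrt{33186} \approx 367.36 - 182.17 i$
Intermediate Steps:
$u = \frac{5}{6}$ ($u = \frac{7}{6} + \frac{1}{6} \left(-2\right) = \frac{7}{6} - \frac{1}{3} = \frac{5}{6} \approx 0.83333$)
$j{\left(g,K \right)} = 4 g$
$\left(j{\left(-5,-2 \right)} + C{\left(2,u \right)}\right)^{2} - \sqrt{-9655 - 23531} = \left(4 \left(-5\right) + \frac{5}{6}\right)^{2} - \sqrt{-9655 - 23531} = \left(-20 + \frac{5}{6}\right)^{2} - \sqrt{-33186} = \left(- \frac{115}{6}\right)^{2} - i \sqrt{33186} = \frac{13225}{36} - i \sqrt{33186}$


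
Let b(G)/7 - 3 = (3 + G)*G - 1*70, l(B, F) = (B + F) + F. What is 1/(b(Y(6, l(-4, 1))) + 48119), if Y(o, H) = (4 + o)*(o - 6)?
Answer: 1/47650 ≈ 2.0986e-5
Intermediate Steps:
l(B, F) = B + 2*F
Y(o, H) = (-6 + o)*(4 + o) (Y(o, H) = (4 + o)*(-6 + o) = (-6 + o)*(4 + o))
b(G) = -469 + 7*G*(3 + G) (b(G) = 21 + 7*((3 + G)*G - 1*70) = 21 + 7*(G*(3 + G) - 70) = 21 + 7*(-70 + G*(3 + G)) = 21 + (-490 + 7*G*(3 + G)) = -469 + 7*G*(3 + G))
1/(b(Y(6, l(-4, 1))) + 48119) = 1/((-469 + 7*(-24 + 6² - 2*6)² + 21*(-24 + 6² - 2*6)) + 48119) = 1/((-469 + 7*(-24 + 36 - 12)² + 21*(-24 + 36 - 12)) + 48119) = 1/((-469 + 7*0² + 21*0) + 48119) = 1/((-469 + 7*0 + 0) + 48119) = 1/((-469 + 0 + 0) + 48119) = 1/(-469 + 48119) = 1/47650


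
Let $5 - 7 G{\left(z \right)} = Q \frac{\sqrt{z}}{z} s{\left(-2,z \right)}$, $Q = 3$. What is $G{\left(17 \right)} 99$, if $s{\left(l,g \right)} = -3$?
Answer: $\frac{495}{7} + \frac{891 \sqrt{17}}{119} \approx 101.59$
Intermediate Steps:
$G{\left(z \right)} = \frac{5}{7} + \frac{9}{7 \sqrt{z}}$ ($G{\left(z \right)} = \frac{5}{7} - \frac{3 \frac{\sqrt{z}}{z} \left(-3\right)}{7} = \frac{5}{7} - \frac{\frac{3}{\sqrt{z}} \left(-3\right)}{7} = \frac{5}{7} - \frac{\left(-9\right) \frac{1}{\sqrt{z}}}{7} = \frac{5}{7} + \frac{9}{7 \sqrt{z}}$)
$G{\left(17 \right)} 99 = \left(\frac{5}{7} + \frac{9}{7 \sqrt{17}}\right) 99 = \left(\frac{5}{7} + \frac{9 \frac{\sqrt{17}}{17}}{7}\right) 99 = \left(\frac{5}{7} + \frac{9 \sqrt{17}}{119}\right) 99 = \frac{495}{7} + \frac{891 \sqrt{17}}{119}$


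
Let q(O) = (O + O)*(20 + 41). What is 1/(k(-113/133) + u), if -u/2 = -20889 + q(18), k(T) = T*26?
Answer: 133/4969400 ≈ 2.6764e-5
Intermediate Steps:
q(O) = 122*O (q(O) = (2*O)*61 = 122*O)
k(T) = 26*T
u = 37386 (u = -2*(-20889 + 122*18) = -2*(-20889 + 2196) = -2*(-18693) = 37386)
1/(k(-113/133) + u) = 1/(26*(-113/133) + 37386) = 1/(-2938/133 + 37386) = 1/(4969400/133) = 133/4969400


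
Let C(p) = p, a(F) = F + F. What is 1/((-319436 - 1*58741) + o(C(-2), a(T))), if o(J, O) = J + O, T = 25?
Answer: -1/378129 ≈ -2.6446e-6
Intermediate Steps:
a(F) = 2*F
1/((-319436 - 1*58741) + o(C(-2), a(T))) = 1/((-319436 - 1*58741) + (-2 + 2*25)) = 1/((-319436 - 58741) + (-2 + 50)) = 1/(-378177 + 48) = 1/(-378129) = -1/378129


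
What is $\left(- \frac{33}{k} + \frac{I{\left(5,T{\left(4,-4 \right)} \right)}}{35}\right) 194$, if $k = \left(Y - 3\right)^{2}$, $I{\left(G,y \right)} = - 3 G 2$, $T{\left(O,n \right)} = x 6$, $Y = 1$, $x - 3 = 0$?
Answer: $- \frac{24735}{14} \approx -1766.8$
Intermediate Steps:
$x = 3$ ($x = 3 + 0 = 3$)
$T{\left(O,n \right)} = 18$ ($T{\left(O,n \right)} = 3 \cdot 6 = 18$)
$I{\left(G,y \right)} = - 6 G$
$k = 4$ ($k = \left(1 - 3\right)^{2} = \left(-2\right)^{2} = 4$)
$\left(- \frac{33}{k} + \frac{I{\left(5,T{\left(4,-4 \right)} \right)}}{35}\right) 194 = \left(- \frac{33}{4} + \frac{\left(-6\right) 5}{35}\right) 194 = \left(\left(-33\right) \frac{1}{4} - \frac{6}{7}\right) 194 = \left(- \frac{33}{4} - \frac{6}{7}\right) 194 = \left(- \frac{255}{28}\right) 194 = - \frac{24735}{14}$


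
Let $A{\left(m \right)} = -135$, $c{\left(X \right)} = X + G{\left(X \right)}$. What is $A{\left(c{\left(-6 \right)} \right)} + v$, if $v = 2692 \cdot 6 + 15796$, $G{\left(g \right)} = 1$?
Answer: $31813$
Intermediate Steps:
$c{\left(X \right)} = 1 + X$ ($c{\left(X \right)} = X + 1 = 1 + X$)
$v = 31948$ ($v = 16152 + 15796 = 31948$)
$A{\left(c{\left(-6 \right)} \right)} + v = -135 + 31948 = 31813$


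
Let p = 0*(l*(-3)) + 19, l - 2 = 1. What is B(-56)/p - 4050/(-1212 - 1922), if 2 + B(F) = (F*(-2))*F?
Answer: -9792883/29773 ≈ -328.92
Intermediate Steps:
l = 3 (l = 2 + 1 = 3)
B(F) = -2 - 2*F² (B(F) = -2 + (F*(-2))*F = -2 + (-2*F)*F = -2 - 2*F²)
p = 19 (p = 0*(3*(-3)) + 19 = 0*(-9) + 19 = 0 + 19 = 19)
B(-56)/p - 4050/(-1212 - 1922) = (-2 - 2*(-56)²)/19 - 4050/(-1212 - 1922) = (-2 - 2*3136)*(1/19) - 4050/(-3134) = (-2 - 6272)*(1/19) - 4050*(-1/3134) = -6274*1/19 + 2025/1567 = -6274/19 + 2025/1567 = -9792883/29773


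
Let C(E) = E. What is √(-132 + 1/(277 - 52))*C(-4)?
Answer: -4*I*√29699/15 ≈ -45.956*I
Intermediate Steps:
√(-132 + 1/(277 - 52))*C(-4) = √(-132 + 1/(277 - 52))*(-4) = √(-132 + 1/225)*(-4) = √(-29699/225)*(-4) = (I*√29699/15)*(-4) = -4*I*√29699/15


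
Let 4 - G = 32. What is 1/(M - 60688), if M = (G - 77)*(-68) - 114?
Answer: -1/53662 ≈ -1.8635e-5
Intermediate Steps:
G = -28 (G = 4 - 1*32 = 4 - 32 = -28)
M = 7026 (M = (-28 - 77)*(-68) - 114 = -105*(-68) - 114 = 7140 - 114 = 7026)
1/(M - 60688) = 1/(7026 - 60688) = 1/(-53662) = -1/53662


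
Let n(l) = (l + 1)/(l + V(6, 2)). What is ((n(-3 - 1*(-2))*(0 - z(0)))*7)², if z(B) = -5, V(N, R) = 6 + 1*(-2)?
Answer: 0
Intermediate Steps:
V(N, R) = 4 (V(N, R) = 6 - 2 = 4)
n(l) = (1 + l)/(4 + l) (n(l) = (l + 1)/(l + 4) = (1 + l)/(4 + l))
((n(-3 - 1*(-2))*(0 - z(0)))*7)² = ((((1 + (-3 - 1*(-2)))/(4 + (-3 - 1*(-2))))*(0 - 1*(-5)))*7)² = ((((1 + (-3 + 2))/(4 + (-3 + 2)))*(0 + 5))*7)² = ((((1 - 1)/(4 - 1))*5)*7)² = (((0/3)*5)*7)² = ((((⅓)*0)*5)*7)² = ((0*5)*7)² = (0*7)² = 0² = 0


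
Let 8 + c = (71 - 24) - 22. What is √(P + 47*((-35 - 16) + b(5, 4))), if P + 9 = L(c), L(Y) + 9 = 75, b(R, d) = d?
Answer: 2*I*√538 ≈ 46.39*I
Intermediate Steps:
c = 17 (c = -8 + ((71 - 24) - 22) = -8 + (47 - 22) = -8 + 25 = 17)
L(Y) = 66 (L(Y) = -9 + 75 = 66)
P = 57 (P = -9 + 66 = 57)
√(P + 47*((-35 - 16) + b(5, 4))) = √(57 + 47*((-35 - 16) + 4)) = √(57 + 47*(-51 + 4)) = √(57 + 47*(-47)) = √(57 - 2209) = √(-2152) = 2*I*√538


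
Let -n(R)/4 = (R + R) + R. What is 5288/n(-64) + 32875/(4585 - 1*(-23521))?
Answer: 10867033/1349088 ≈ 8.0551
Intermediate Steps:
n(R) = -12*R (n(R) = -4*((R + R) + R) = -4*(2*R + R) = -12*R)
5288/n(-64) + 32875/(4585 - 1*(-23521)) = 5288/((-12*(-64))) + 32875/(4585 - 1*(-23521)) = 5288/768 + 32875/(4585 + 23521) = 5288*(1/768) + 32875/28106 = 661/96 + 32875*(1/28106) = 661/96 + 32875/28106 = 10867033/1349088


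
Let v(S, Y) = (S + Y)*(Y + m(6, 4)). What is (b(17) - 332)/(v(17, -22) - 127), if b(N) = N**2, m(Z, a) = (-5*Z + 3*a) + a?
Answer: -43/53 ≈ -0.81132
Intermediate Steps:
m(Z, a) = -5*Z + 4*a
v(S, Y) = (-14 + Y)*(S + Y) (v(S, Y) = (S + Y)*(Y + (-5*6 + 4*4)) = (S + Y)*(Y + (-30 + 16)) = (S + Y)*(Y - 14) = (S + Y)*(-14 + Y) = (-14 + Y)*(S + Y))
(b(17) - 332)/(v(17, -22) - 127) = (17**2 - 332)/(((-22)**2 - 14*17 - 14*(-22) + 17*(-22)) - 127) = (289 - 332)/((484 - 238 + 308 - 374) - 127) = -43/(180 - 127) = -43/53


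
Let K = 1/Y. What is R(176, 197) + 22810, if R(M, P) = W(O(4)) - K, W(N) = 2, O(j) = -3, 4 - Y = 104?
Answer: 2281201/100 ≈ 22812.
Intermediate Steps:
Y = -100 (Y = 4 - 1*104 = 4 - 104 = -100)
K = -1/100 (K = 1/(-100) = -1/100 ≈ -0.010000)
R(M, P) = 201/100 (R(M, P) = 2 - 1*(-1/100) = 2 + 1/100 = 201/100)
R(176, 197) + 22810 = 201/100 + 22810 = 2281201/100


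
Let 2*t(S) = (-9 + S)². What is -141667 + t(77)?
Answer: -139355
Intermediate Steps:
t(S) = (-9 + S)²/2
-141667 + t(77) = -141667 + (-9 + 77)²/2 = -141667 + (½)*68² = -141667 + (½)*4624 = -141667 + 2312 = -139355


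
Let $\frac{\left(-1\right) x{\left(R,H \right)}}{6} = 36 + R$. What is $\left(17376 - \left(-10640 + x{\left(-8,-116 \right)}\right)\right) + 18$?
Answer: $28202$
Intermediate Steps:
$x{\left(R,H \right)} = -216 - 6 R$ ($x{\left(R,H \right)} = - 6 \left(36 + R\right) = -216 - 6 R$)
$\left(17376 - \left(-10640 + x{\left(-8,-116 \right)}\right)\right) + 18 = \left(17376 + \left(10640 - \left(-216 - -48\right)\right)\right) + 18 = \left(17376 + \left(10640 - \left(-216 + 48\right)\right)\right) + 18 = \left(17376 + \left(10640 - -168\right)\right) + 18 = \left(17376 + \left(10640 + 168\right)\right) + 18 = \left(17376 + 10808\right) + 18 = 28184 + 18 = 28202$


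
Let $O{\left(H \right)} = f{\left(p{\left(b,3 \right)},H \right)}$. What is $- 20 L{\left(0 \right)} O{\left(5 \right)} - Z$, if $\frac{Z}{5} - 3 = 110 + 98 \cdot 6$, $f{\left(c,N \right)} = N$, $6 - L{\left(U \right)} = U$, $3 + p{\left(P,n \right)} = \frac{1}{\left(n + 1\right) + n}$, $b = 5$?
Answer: $-4105$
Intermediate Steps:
$p{\left(P,n \right)} = -3 + \frac{1}{1 + 2 n}$ ($p{\left(P,n \right)} = -3 + \frac{1}{\left(n + 1\right) + n} = -3 + \frac{1}{\left(1 + n\right) + n} = -3 + \frac{1}{1 + 2 n}$)
$L{\left(U \right)} = 6 - U$
$O{\left(H \right)} = H$
$Z = 3505$ ($Z = 15 + 5 \left(110 + 98 \cdot 6\right) = 15 + 5 \left(110 + 588\right) = 15 + 5 \cdot 698 = 15 + 3490 = 3505$)
$- 20 L{\left(0 \right)} O{\left(5 \right)} - Z = - 20 \left(6 - 0\right) 5 - 3505 = - 20 \left(6 + 0\right) 5 - 3505 = \left(-20\right) 6 \cdot 5 - 3505 = \left(-120\right) 5 - 3505 = -600 - 3505 = -4105$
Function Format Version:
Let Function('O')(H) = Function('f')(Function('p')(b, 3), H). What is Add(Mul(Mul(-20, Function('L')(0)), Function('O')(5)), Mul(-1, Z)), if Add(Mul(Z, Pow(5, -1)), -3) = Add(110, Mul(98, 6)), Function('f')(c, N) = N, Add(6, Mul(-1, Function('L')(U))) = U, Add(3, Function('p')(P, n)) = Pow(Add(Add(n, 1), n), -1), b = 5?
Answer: -4105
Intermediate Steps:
Function('p')(P, n) = Add(-3, Pow(Add(1, Mul(2, n)), -1)) (Function('p')(P, n) = Add(-3, Pow(Add(Add(n, 1), n), -1)) = Add(-3, Pow(Add(Add(1, n), n), -1)) = Add(-3, Pow(Add(1, Mul(2, n)), -1)))
Function('L')(U) = Add(6, Mul(-1, U))
Function('O')(H) = H
Z = 3505 (Z = Add(15, Mul(5, Add(110, Mul(98, 6)))) = Add(15, Mul(5, Add(110, 588))) = Add(15, Mul(5, 698)) = Add(15, 3490) = 3505)
Add(Mul(Mul(-20, Function('L')(0)), Function('O')(5)), Mul(-1, Z)) = Add(Mul(Mul(-20, Add(6, Mul(-1, 0))), 5), Mul(-1, 3505)) = Add(Mul(Mul(-20, Add(6, 0)), 5), -3505) = Add(Mul(Mul(-20, 6), 5), -3505) = Add(Mul(-120, 5), -3505) = Add(-600, -3505) = -4105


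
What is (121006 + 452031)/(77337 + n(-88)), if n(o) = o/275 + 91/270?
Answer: 773599950/104404973 ≈ 7.4096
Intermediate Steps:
n(o) = 91/270 + o/275 (n(o) = o*(1/275) + 91*(1/270) = o/275 + 91/270 = 91/270 + o/275)
(121006 + 452031)/(77337 + n(-88)) = (121006 + 452031)/(77337 + (91/270 + (1/275)*(-88))) = 573037/(77337 + (91/270 - 8/25)) = 573037/(77337 + 23/1350) = 573037/(104404973/1350) = 573037*(1350/104404973) = 773599950/104404973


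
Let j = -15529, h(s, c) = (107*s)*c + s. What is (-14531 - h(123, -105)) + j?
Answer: 1351722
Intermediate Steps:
h(s, c) = s + 107*c*s (h(s, c) = 107*c*s + s = s + 107*c*s)
(-14531 - h(123, -105)) + j = (-14531 - 123*(1 + 107*(-105))) - 15529 = (-14531 - 123*(1 - 11235)) - 15529 = (-14531 - 123*(-11234)) - 15529 = (-14531 - 1*(-1381782)) - 15529 = (-14531 + 1381782) - 15529 = 1367251 - 15529 = 1351722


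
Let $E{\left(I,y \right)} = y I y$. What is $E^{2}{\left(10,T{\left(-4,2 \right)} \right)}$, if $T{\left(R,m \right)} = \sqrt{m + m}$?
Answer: $1600$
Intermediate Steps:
$T{\left(R,m \right)} = \sqrt{2} \sqrt{m}$ ($T{\left(R,m \right)} = \sqrt{2 m} = \sqrt{2} \sqrt{m}$)
$E{\left(I,y \right)} = I y^{2}$ ($E{\left(I,y \right)} = I y y = I y^{2}$)
$E^{2}{\left(10,T{\left(-4,2 \right)} \right)} = \left(10 \left(\sqrt{2} \sqrt{2}\right)^{2}\right)^{2} = \left(10 \cdot 2^{2}\right)^{2} = \left(10 \cdot 4\right)^{2} = 40^{2} = 1600$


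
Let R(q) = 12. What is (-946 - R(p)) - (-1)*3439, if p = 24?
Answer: 2481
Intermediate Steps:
(-946 - R(p)) - (-1)*3439 = (-946 - 1*12) - (-1)*3439 = (-946 - 12) - 1*(-3439) = -958 + 3439 = 2481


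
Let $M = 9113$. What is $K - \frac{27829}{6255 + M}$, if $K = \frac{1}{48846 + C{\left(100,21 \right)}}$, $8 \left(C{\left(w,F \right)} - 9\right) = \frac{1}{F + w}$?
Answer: $- \frac{77415541245}{42751643464} \approx -1.8108$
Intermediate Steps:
$C{\left(w,F \right)} = 9 + \frac{1}{8 \left(F + w\right)}$
$K = \frac{968}{47291641}$ ($K = \frac{1}{48846 + \frac{\frac{1}{8} + 9 \cdot 21 + 9 \cdot 100}{21 + 100}} = \frac{1}{48846 + \frac{\frac{1}{8} + 189 + 900}{121}} = \frac{1}{48846 + \frac{1}{121} \cdot \frac{8713}{8}} = \frac{1}{48846 + \frac{8713}{968}} = \frac{1}{\frac{47291641}{968}} = \frac{968}{47291641} \approx 2.0469 \cdot 10^{-5}$)
$K - \frac{27829}{6255 + M} = \frac{968}{47291641} - \frac{27829}{6255 + 9113} = \frac{968}{47291641} - \frac{27829}{15368} = \frac{968}{47291641} - \frac{1637}{904} = - \frac{77415541245}{42751643464}$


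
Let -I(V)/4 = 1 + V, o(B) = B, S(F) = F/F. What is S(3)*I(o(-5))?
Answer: 16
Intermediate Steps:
S(F) = 1
I(V) = -4 - 4*V (I(V) = -4*(1 + V) = -4 - 4*V)
S(3)*I(o(-5)) = 1*(-4 - 4*(-5)) = 1*(-4 + 20) = 1*16 = 16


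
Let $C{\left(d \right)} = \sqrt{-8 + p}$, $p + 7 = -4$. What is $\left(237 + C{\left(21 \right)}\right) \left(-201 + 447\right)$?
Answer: $58302 + 246 i \sqrt{19} \approx 58302.0 + 1072.3 i$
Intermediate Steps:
$p = -11$ ($p = -7 - 4 = -11$)
$C{\left(d \right)} = i \sqrt{19}$ ($C{\left(d \right)} = \sqrt{-8 - 11} = \sqrt{-19} = i \sqrt{19}$)
$\left(237 + C{\left(21 \right)}\right) \left(-201 + 447\right) = \left(237 + i \sqrt{19}\right) \left(-201 + 447\right) = \left(237 + i \sqrt{19}\right) 246 = 58302 + 246 i \sqrt{19}$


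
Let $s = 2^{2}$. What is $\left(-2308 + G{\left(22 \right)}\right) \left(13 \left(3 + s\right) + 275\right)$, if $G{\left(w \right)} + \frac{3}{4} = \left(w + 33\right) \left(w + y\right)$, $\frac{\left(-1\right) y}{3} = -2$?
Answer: $- \frac{562725}{2} \approx -2.8136 \cdot 10^{5}$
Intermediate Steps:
$y = 6$ ($y = \left(-3\right) \left(-2\right) = 6$)
$s = 4$
$G{\left(w \right)} = - \frac{3}{4} + \left(6 + w\right) \left(33 + w\right)$ ($G{\left(w \right)} = - \frac{3}{4} + \left(w + 33\right) \left(w + 6\right) = - \frac{3}{4} + \left(33 + w\right) \left(6 + w\right) = - \frac{3}{4} + \left(6 + w\right) \left(33 + w\right)$)
$\left(-2308 + G{\left(22 \right)}\right) \left(13 \left(3 + s\right) + 275\right) = \left(-2308 + \left(\frac{789}{4} + 22^{2} + 39 \cdot 22\right)\right) \left(13 \left(3 + 4\right) + 275\right) = \left(-2308 + \left(\frac{789}{4} + 484 + 858\right)\right) \left(13 \cdot 7 + 275\right) = \left(-2308 + \frac{6157}{4}\right) \left(91 + 275\right) = \left(- \frac{3075}{4}\right) 366 = - \frac{562725}{2}$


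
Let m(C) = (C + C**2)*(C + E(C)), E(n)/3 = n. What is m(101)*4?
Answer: 16648032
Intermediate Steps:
E(n) = 3*n
m(C) = 4*C*(C + C**2) (m(C) = (C + C**2)*(C + 3*C) = (C + C**2)*(4*C) = 4*C*(C + C**2))
m(101)*4 = (4*101**2*(1 + 101))*4 = (4*10201*102)*4 = 4162008*4 = 16648032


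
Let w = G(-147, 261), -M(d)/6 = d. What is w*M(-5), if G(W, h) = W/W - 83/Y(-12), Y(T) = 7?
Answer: -2280/7 ≈ -325.71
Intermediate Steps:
M(d) = -6*d
G(W, h) = -76/7 (G(W, h) = W/W - 83/7 = 1 - 83*⅐ = 1 - 83/7 = -76/7)
w = -76/7 ≈ -10.857
w*M(-5) = -(-456)*(-5)/7 = -76/7*30 = -2280/7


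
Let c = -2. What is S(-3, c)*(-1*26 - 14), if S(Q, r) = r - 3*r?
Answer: -160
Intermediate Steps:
S(Q, r) = -2*r
S(-3, c)*(-1*26 - 14) = (-2*(-2))*(-1*26 - 14) = 4*(-26 - 14) = 4*(-40) = -160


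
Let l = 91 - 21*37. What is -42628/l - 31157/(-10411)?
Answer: 232586905/3570973 ≈ 65.133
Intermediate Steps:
l = -686 (l = 91 - 777 = -686)
-42628/l - 31157/(-10411) = -42628/(-686) - 31157/(-10411) = -42628*(-1/686) - 31157*(-1/10411) = 21314/343 + 31157/10411 = 232586905/3570973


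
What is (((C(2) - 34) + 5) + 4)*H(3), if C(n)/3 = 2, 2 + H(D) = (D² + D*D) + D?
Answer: -361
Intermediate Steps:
H(D) = -2 + D + 2*D² (H(D) = -2 + ((D² + D*D) + D) = -2 + ((D² + D²) + D) = -2 + (2*D² + D) = -2 + (D + 2*D²) = -2 + D + 2*D²)
C(n) = 6 (C(n) = 3*2 = 6)
(((C(2) - 34) + 5) + 4)*H(3) = (((6 - 34) + 5) + 4)*(-2 + 3 + 2*3²) = ((-28 + 5) + 4)*(-2 + 3 + 2*9) = (-23 + 4)*(-2 + 3 + 18) = -19*19 = -361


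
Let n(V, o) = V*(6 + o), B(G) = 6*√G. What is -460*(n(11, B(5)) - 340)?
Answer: 126040 - 30360*√5 ≈ 58153.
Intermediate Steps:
-460*(n(11, B(5)) - 340) = -460*(11*(6 + 6*√5) - 340) = -460*((66 + 66*√5) - 340) = -460*(-274 + 66*√5) = 126040 - 30360*√5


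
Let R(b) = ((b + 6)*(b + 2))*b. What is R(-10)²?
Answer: 102400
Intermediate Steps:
R(b) = b*(2 + b)*(6 + b) (R(b) = ((6 + b)*(2 + b))*b = ((2 + b)*(6 + b))*b = b*(2 + b)*(6 + b))
R(-10)² = (-10*(12 + (-10)² + 8*(-10)))² = (-10*(12 + 100 - 80))² = (-10*32)² = (-320)² = 102400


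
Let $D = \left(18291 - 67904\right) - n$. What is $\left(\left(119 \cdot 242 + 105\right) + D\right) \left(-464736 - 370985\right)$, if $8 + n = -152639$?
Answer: $-110262521577$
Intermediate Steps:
$n = -152647$ ($n = -8 - 152639 = -152647$)
$D = 103034$ ($D = \left(18291 - 67904\right) - -152647 = \left(18291 - 67904\right) + 152647 = -49613 + 152647 = 103034$)
$\left(\left(119 \cdot 242 + 105\right) + D\right) \left(-464736 - 370985\right) = \left(\left(119 \cdot 242 + 105\right) + 103034\right) \left(-464736 - 370985\right) = \left(\left(28798 + 105\right) + 103034\right) \left(-835721\right) = \left(28903 + 103034\right) \left(-835721\right) = 131937 \left(-835721\right) = -110262521577$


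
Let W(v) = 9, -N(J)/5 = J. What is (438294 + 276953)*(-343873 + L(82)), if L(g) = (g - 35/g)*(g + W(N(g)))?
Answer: -19732868660089/82 ≈ -2.4064e+11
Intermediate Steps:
N(J) = -5*J
L(g) = (9 + g)*(g - 35/g) (L(g) = (g - 35/g)*(g + 9) = (g - 35/g)*(9 + g) = (9 + g)*(g - 35/g))
(438294 + 276953)*(-343873 + L(82)) = (438294 + 276953)*(-343873 + (-35 + 82**2 - 315/82 + 9*82)) = 715247*(-343873 + (-35 + 6724 - 315*1/82 + 738)) = 715247*(-343873 + (-35 + 6724 - 315/82 + 738)) = 715247*(-343873 + 608699/82) = 715247*(-27588887/82) = -19732868660089/82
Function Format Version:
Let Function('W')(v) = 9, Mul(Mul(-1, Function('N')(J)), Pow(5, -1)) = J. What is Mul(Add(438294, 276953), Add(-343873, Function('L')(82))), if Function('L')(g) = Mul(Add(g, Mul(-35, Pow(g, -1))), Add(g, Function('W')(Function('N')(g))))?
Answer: Rational(-19732868660089, 82) ≈ -2.4064e+11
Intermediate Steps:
Function('N')(J) = Mul(-5, J)
Function('L')(g) = Mul(Add(9, g), Add(g, Mul(-35, Pow(g, -1)))) (Function('L')(g) = Mul(Add(g, Mul(-35, Pow(g, -1))), Add(g, 9)) = Mul(Add(g, Mul(-35, Pow(g, -1))), Add(9, g)) = Mul(Add(9, g), Add(g, Mul(-35, Pow(g, -1)))))
Mul(Add(438294, 276953), Add(-343873, Function('L')(82))) = Mul(Add(438294, 276953), Add(-343873, Add(-35, Pow(82, 2), Mul(-315, Pow(82, -1)), Mul(9, 82)))) = Mul(715247, Add(-343873, Add(-35, 6724, Mul(-315, Rational(1, 82)), 738))) = Mul(715247, Add(-343873, Add(-35, 6724, Rational(-315, 82), 738))) = Mul(715247, Add(-343873, Rational(608699, 82))) = Mul(715247, Rational(-27588887, 82)) = Rational(-19732868660089, 82)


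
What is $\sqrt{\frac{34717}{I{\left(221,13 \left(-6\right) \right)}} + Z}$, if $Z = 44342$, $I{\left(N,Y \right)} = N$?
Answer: $\frac{\sqrt{2173380079}}{221} \approx 210.95$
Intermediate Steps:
$\sqrt{\frac{34717}{I{\left(221,13 \left(-6\right) \right)}} + Z} = \sqrt{\frac{34717}{221} + 44342} = \sqrt{\frac{9834299}{221}} = \frac{\sqrt{2173380079}}{221}$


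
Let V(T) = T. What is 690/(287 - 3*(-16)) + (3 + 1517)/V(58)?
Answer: 54922/1943 ≈ 28.267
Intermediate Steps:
690/(287 - 3*(-16)) + (3 + 1517)/V(58) = 690/(287 - 3*(-16)) + (3 + 1517)/58 = 690/(287 + 48) + 1520*(1/58) = 690/335 + 760/29 = 690*(1/335) + 760/29 = 138/67 + 760/29 = 54922/1943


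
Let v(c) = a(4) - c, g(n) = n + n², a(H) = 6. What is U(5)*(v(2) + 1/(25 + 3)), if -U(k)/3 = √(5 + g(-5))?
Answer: -1695/28 ≈ -60.536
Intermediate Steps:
v(c) = 6 - c
U(k) = -15 (U(k) = -3*√(5 - 5*(1 - 5)) = -3*√(5 - 5*(-4)) = -3*√(5 + 20) = -3*√25 = -3*5 = -15)
U(5)*(v(2) + 1/(25 + 3)) = -15*((6 - 1*2) + 1/(25 + 3)) = -15*((6 - 2) + 1/28) = -15*(4 + 1/28) = -15*113/28 = -1695/28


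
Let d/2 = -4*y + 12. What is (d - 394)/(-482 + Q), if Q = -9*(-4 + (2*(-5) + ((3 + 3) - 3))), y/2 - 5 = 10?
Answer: 610/383 ≈ 1.5927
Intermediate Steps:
y = 30 (y = 10 + 2*10 = 10 + 20 = 30)
d = -216 (d = 2*(-4*30 + 12) = 2*(-120 + 12) = 2*(-108) = -216)
Q = 99 (Q = -9*(-4 + (-10 + (6 - 3))) = -9*(-4 + (-10 + 3)) = -9*(-4 - 7) = -9*(-11) = 99)
(d - 394)/(-482 + Q) = (-216 - 394)/(-482 + 99) = -610/(-383) = -610*(-1/383) = 610/383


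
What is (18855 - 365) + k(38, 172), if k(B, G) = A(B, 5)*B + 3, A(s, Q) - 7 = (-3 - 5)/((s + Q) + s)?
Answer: 1519175/81 ≈ 18755.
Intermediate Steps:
A(s, Q) = 7 - 8/(Q + 2*s) (A(s, Q) = 7 + (-3 - 5)/((s + Q) + s) = 7 - 8/((Q + s) + s) = 7 - 8/(Q + 2*s))
k(B, G) = 3 + B*(27 + 14*B)/(5 + 2*B) (k(B, G) = ((-8 + 7*5 + 14*B)/(5 + 2*B))*B + 3 = ((-8 + 35 + 14*B)/(5 + 2*B))*B + 3 = ((27 + 14*B)/(5 + 2*B))*B + 3 = B*(27 + 14*B)/(5 + 2*B) + 3 = 3 + B*(27 + 14*B)/(5 + 2*B))
(18855 - 365) + k(38, 172) = (18855 - 365) + (15 + 14*38**2 + 33*38)/(5 + 2*38) = 18490 + (15 + 14*1444 + 1254)/(5 + 76) = 18490 + (15 + 20216 + 1254)/81 = 18490 + (1/81)*21485 = 18490 + 21485/81 = 1519175/81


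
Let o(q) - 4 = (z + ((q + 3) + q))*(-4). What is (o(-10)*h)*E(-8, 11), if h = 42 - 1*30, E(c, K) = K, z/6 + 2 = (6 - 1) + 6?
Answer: -19008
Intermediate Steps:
z = 54 (z = -12 + 6*((6 - 1) + 6) = -12 + 6*(5 + 6) = -12 + 6*11 = -12 + 66 = 54)
o(q) = -224 - 8*q (o(q) = 4 + (54 + ((q + 3) + q))*(-4) = 4 + (54 + ((3 + q) + q))*(-4) = 4 + (54 + (3 + 2*q))*(-4) = 4 + (57 + 2*q)*(-4) = 4 + (-228 - 8*q) = -224 - 8*q)
h = 12 (h = 42 - 30 = 12)
(o(-10)*h)*E(-8, 11) = ((-224 - 8*(-10))*12)*11 = ((-224 + 80)*12)*11 = -144*12*11 = -1728*11 = -19008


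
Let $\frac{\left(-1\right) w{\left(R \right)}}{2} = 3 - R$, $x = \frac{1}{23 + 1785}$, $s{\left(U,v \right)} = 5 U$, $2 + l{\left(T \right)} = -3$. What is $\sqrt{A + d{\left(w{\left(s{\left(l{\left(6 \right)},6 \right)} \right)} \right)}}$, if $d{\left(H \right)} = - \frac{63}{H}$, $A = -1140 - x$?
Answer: $\frac{i \sqrt{232676831}}{452} \approx 33.747 i$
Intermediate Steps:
$l{\left(T \right)} = -5$ ($l{\left(T \right)} = -2 - 3 = -5$)
$x = \frac{1}{1808} \approx 0.0005531$
$w{\left(R \right)} = -6 + 2 R$ ($w{\left(R \right)} = - 2 \left(3 - R\right) = -6 + 2 R$)
$A = - \frac{2061121}{1808}$ ($A = -1140 - \frac{1}{1808} = - \frac{2061121}{1808} \approx -1140.0$)
$\sqrt{A + d{\left(w{\left(s{\left(l{\left(6 \right)},6 \right)} \right)} \right)}} = \sqrt{- \frac{2061121}{1808} - \frac{63}{-6 + 2 \cdot 5 \left(-5\right)}} = \sqrt{- \frac{2061121}{1808} - \frac{63}{-6 + 2 \left(-25\right)}} = \sqrt{- \frac{2061121}{1808} - \frac{63}{-6 - 50}} = \sqrt{- \frac{2061121}{1808} - \frac{63}{-56}} = \sqrt{- \frac{2061121}{1808} - - \frac{9}{8}} = \sqrt{- \frac{2061121}{1808} + \frac{9}{8}} = \sqrt{- \frac{2059087}{1808}} = \frac{i \sqrt{232676831}}{452}$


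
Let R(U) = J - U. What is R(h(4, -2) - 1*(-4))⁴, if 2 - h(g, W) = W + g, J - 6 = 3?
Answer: 625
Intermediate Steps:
J = 9 (J = 6 + 3 = 9)
h(g, W) = 2 - W - g (h(g, W) = 2 - (W + g) = 2 + (-W - g) = 2 - W - g)
R(U) = 9 - U
R(h(4, -2) - 1*(-4))⁴ = (9 - ((2 - 1*(-2) - 1*4) - 1*(-4)))⁴ = (9 - ((2 + 2 - 4) + 4))⁴ = (9 - (0 + 4))⁴ = (9 - 1*4)⁴ = (9 - 4)⁴ = 5⁴ = 625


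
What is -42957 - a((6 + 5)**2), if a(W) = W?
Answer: -43078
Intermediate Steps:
-42957 - a((6 + 5)**2) = -42957 - (6 + 5)**2 = -42957 - 1*11**2 = -42957 - 1*121 = -42957 - 121 = -43078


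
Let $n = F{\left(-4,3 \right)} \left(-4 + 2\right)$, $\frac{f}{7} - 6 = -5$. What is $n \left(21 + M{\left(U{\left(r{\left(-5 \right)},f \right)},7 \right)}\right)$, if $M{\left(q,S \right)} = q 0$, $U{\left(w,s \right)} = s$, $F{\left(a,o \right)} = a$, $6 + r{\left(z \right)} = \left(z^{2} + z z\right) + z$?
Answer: $168$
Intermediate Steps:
$r{\left(z \right)} = -6 + z + 2 z^{2}$ ($r{\left(z \right)} = -6 + \left(\left(z^{2} + z z\right) + z\right) = -6 + \left(\left(z^{2} + z^{2}\right) + z\right) = -6 + \left(2 z^{2} + z\right) = -6 + \left(z + 2 z^{2}\right) = -6 + z + 2 z^{2}$)
$f = 7$ ($f = 42 + 7 \left(-5\right) = 42 - 35 = 7$)
$M{\left(q,S \right)} = 0$
$n = 8$ ($n = - 4 \left(-4 + 2\right) = \left(-4\right) \left(-2\right) = 8$)
$n \left(21 + M{\left(U{\left(r{\left(-5 \right)},f \right)},7 \right)}\right) = 8 \left(21 + 0\right) = 8 \cdot 21 = 168$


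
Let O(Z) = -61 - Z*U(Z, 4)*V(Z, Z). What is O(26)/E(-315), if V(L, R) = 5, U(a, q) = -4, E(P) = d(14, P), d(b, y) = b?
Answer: 459/14 ≈ 32.786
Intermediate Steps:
E(P) = 14
O(Z) = -61 + 20*Z (O(Z) = -61 - Z*(-4)*5 = -61 - (-4*Z)*5 = -61 - (-20)*Z = -61 + 20*Z)
O(26)/E(-315) = (-61 + 20*26)/14 = (-61 + 520)*(1/14) = 459*(1/14) = 459/14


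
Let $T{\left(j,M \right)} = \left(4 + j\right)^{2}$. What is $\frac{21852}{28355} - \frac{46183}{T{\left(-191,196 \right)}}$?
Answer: $- \frac{545376377}{991545995} \approx -0.55003$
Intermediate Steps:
$\frac{21852}{28355} - \frac{46183}{T{\left(-191,196 \right)}} = \frac{21852}{28355} - \frac{46183}{\left(4 - 191\right)^{2}} = 21852 \cdot \frac{1}{28355} - \frac{46183}{\left(-187\right)^{2}} = \frac{21852}{28355} - \frac{46183}{34969} = - \frac{545376377}{991545995}$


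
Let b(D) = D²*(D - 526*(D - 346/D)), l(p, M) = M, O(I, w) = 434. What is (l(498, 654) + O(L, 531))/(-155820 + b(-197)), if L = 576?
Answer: 64/233988929 ≈ 2.7352e-7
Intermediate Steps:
b(D) = D²*(-525*D + 181996/D) (b(D) = D²*(D + (-526*D + 181996/D)) = D²*(-525*D + 181996/D))
(l(498, 654) + O(L, 531))/(-155820 + b(-197)) = (654 + 434)/(-155820 - 197*(181996 - 525*(-197)²)) = 1088/(-155820 - 197*(181996 - 525*38809)) = 1088/(-155820 - 197*(181996 - 20374725)) = 1088/(-155820 - 197*(-20192729)) = 1088/(-155820 + 3977967613) = 1088/3977811793 = 1088*(1/3977811793) = 64/233988929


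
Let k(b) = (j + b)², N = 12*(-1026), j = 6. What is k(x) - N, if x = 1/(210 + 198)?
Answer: 2055502369/166464 ≈ 12348.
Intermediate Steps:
N = -12312
x = 1/408 ≈ 0.0024510
k(b) = (6 + b)²
k(x) - N = (6 + 1/408)² - 1*(-12312) = (2449/408)² + 12312 = 5997601/166464 + 12312 = 2055502369/166464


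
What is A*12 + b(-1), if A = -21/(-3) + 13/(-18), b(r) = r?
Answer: 223/3 ≈ 74.333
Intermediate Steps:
A = 113/18 (A = -21*(-⅓) + 13*(-1/18) = 7 - 13/18 = 113/18 ≈ 6.2778)
A*12 + b(-1) = (113/18)*12 - 1 = 226/3 - 1 = 223/3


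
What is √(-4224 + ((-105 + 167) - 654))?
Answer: 4*I*√301 ≈ 69.397*I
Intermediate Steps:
√(-4224 + ((-105 + 167) - 654)) = √(-4224 + (62 - 654)) = √(-4224 - 592) = √(-4816) = 4*I*√301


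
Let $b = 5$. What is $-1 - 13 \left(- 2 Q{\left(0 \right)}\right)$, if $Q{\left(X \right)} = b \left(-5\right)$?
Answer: $-651$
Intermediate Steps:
$Q{\left(X \right)} = -25$ ($Q{\left(X \right)} = 5 \left(-5\right) = -25$)
$-1 - 13 \left(- 2 Q{\left(0 \right)}\right) = -1 - 13 \left(\left(-2\right) \left(-25\right)\right) = -1 - 650 = -651$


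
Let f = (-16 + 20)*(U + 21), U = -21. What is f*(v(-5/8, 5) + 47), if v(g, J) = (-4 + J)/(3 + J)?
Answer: 0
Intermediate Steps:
v(g, J) = (-4 + J)/(3 + J)
f = 0 (f = (-16 + 20)*(-21 + 21) = 4*0 = 0)
f*(v(-5/8, 5) + 47) = 0*((-4 + 5)/(3 + 5) + 47) = 0*(1/8 + 47) = 0*(377/8) = 0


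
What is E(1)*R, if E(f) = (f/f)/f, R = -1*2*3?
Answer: -6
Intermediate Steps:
R = -6 (R = -2*3 = -6)
E(f) = 1/f
E(1)*R = -6/1 = 1*(-6) = -6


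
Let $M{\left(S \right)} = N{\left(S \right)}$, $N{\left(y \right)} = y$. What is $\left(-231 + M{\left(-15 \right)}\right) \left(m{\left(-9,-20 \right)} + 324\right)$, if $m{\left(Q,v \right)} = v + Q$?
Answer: $-72570$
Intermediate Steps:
$M{\left(S \right)} = S$
$m{\left(Q,v \right)} = Q + v$
$\left(-231 + M{\left(-15 \right)}\right) \left(m{\left(-9,-20 \right)} + 324\right) = \left(-231 - 15\right) \left(\left(-9 - 20\right) + 324\right) = - 246 \left(-29 + 324\right) = \left(-246\right) 295 = -72570$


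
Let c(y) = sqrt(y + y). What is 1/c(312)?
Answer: sqrt(39)/156 ≈ 0.040032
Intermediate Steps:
c(y) = sqrt(2)*sqrt(y) (c(y) = sqrt(2*y) = sqrt(2)*sqrt(y))
1/c(312) = 1/(sqrt(2)*sqrt(312)) = 1/(sqrt(2)*(2*sqrt(78))) = 1/(4*sqrt(39)) = sqrt(39)/156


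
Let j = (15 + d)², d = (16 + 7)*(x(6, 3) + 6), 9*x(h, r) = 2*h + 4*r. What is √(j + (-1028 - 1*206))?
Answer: √402343/3 ≈ 211.44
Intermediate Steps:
x(h, r) = 2*h/9 + 4*r/9 (x(h, r) = (2*h + 4*r)/9 = 2*h/9 + 4*r/9)
d = 598/3 (d = (16 + 7)*(((2/9)*6 + (4/9)*3) + 6) = 23*((4/3 + 4/3) + 6) = 23*(8/3 + 6) = 23*(26/3) = 598/3 ≈ 199.33)
j = 413449/9 (j = (15 + 598/3)² = (643/3)² = 413449/9 ≈ 45939.)
√(j + (-1028 - 1*206)) = √(413449/9 + (-1028 - 1*206)) = √(413449/9 + (-1028 - 206)) = √(413449/9 - 1234) = √(402343/9) = √402343/3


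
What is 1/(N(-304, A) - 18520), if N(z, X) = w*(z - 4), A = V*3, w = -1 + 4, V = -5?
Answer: -1/19444 ≈ -5.1430e-5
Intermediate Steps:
w = 3
A = -15 (A = -5*3 = -15)
N(z, X) = -12 + 3*z (N(z, X) = 3*(z - 4) = 3*(-4 + z) = -12 + 3*z)
1/(N(-304, A) - 18520) = 1/((-12 + 3*(-304)) - 18520) = 1/((-12 - 912) - 18520) = 1/(-924 - 18520) = 1/(-19444) = -1/19444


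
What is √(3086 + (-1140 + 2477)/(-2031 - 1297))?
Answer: √133495323/208 ≈ 55.548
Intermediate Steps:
√(3086 + (-1140 + 2477)/(-2031 - 1297)) = √(3086 + 1337/(-3328)) = √(3086 + 1337*(-1/3328)) = √(3086 - 1337/3328) = √(10268871/3328) = √133495323/208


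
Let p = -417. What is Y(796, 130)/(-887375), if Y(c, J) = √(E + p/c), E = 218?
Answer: -17*√119201/353175250 ≈ -1.6619e-5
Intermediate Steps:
Y(c, J) = √(218 - 417/c)
Y(796, 130)/(-887375) = √(218 - 417/796)/(-887375) = √(218 - 417*1/796)*(-1/887375) = √(218 - 417/796)*(-1/887375) = √(173111/796)*(-1/887375) = (17*√119201/398)*(-1/887375) = -17*√119201/353175250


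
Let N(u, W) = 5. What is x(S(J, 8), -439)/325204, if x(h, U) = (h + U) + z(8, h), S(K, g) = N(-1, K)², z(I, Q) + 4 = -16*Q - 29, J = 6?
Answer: -77/29564 ≈ -0.0026045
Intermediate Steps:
z(I, Q) = -33 - 16*Q (z(I, Q) = -4 + (-16*Q - 29) = -4 + (-29 - 16*Q) = -33 - 16*Q)
S(K, g) = 25 (S(K, g) = 5² = 25)
x(h, U) = -33 + U - 15*h (x(h, U) = (h + U) + (-33 - 16*h) = (U + h) + (-33 - 16*h) = -33 + U - 15*h)
x(S(J, 8), -439)/325204 = (-33 - 439 - 15*25)/325204 = (-33 - 439 - 375)*(1/325204) = -847*1/325204 = -77/29564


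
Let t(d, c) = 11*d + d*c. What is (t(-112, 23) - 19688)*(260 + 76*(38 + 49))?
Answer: -161464512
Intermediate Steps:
t(d, c) = 11*d + c*d
(t(-112, 23) - 19688)*(260 + 76*(38 + 49)) = (-112*(11 + 23) - 19688)*(260 + 76*(38 + 49)) = (-112*34 - 19688)*(260 + 76*87) = (-3808 - 19688)*(260 + 6612) = -23496*6872 = -161464512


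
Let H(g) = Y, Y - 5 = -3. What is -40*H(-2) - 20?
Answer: -100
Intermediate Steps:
Y = 2 (Y = 5 - 3 = 2)
H(g) = 2
-40*H(-2) - 20 = -40*2 - 20 = -80 - 20 = -100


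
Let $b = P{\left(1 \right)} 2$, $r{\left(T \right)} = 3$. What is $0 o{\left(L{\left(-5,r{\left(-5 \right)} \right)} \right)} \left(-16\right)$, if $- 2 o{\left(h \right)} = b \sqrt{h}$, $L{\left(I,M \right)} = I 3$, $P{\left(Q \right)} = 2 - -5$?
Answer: $0$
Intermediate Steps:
$P{\left(Q \right)} = 7$ ($P{\left(Q \right)} = 2 + 5 = 7$)
$L{\left(I,M \right)} = 3 I$
$b = 14$ ($b = 7 \cdot 2 = 14$)
$o{\left(h \right)} = - 7 \sqrt{h}$ ($o{\left(h \right)} = - \frac{14 \sqrt{h}}{2} = - 7 \sqrt{h}$)
$0 o{\left(L{\left(-5,r{\left(-5 \right)} \right)} \right)} \left(-16\right) = 0 \left(- 7 \sqrt{3 \left(-5\right)}\right) \left(-16\right) = 0 \left(- 7 \sqrt{-15}\right) \left(-16\right) = 0 \left(- 7 i \sqrt{15}\right) \left(-16\right) = 0 \left(-16\right) = 0$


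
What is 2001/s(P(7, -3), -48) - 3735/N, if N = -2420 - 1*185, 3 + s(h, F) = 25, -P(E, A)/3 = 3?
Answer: 1058955/11462 ≈ 92.388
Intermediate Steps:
P(E, A) = -9 (P(E, A) = -3*3 = -9)
s(h, F) = 22 (s(h, F) = -3 + 25 = 22)
N = -2605 (N = -2420 - 185 = -2605)
2001/s(P(7, -3), -48) - 3735/N = 2001/22 - 3735/(-2605) = 2001*(1/22) - 3735*(-1/2605) = 2001/22 + 747/521 = 1058955/11462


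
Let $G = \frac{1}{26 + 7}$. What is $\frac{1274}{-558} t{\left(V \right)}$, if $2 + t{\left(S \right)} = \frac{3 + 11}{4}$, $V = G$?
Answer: $- \frac{637}{186} \approx -3.4247$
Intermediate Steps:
$G = \frac{1}{33} \approx 0.030303$
$V = \frac{1}{33} \approx 0.030303$
$t{\left(S \right)} = \frac{3}{2}$ ($t{\left(S \right)} = -2 + \frac{3 + 11}{4} = -2 + 14 \cdot \frac{1}{4} = -2 + \frac{7}{2} = \frac{3}{2}$)
$\frac{1274}{-558} t{\left(V \right)} = \frac{1274}{-558} \cdot \frac{3}{2} = 1274 \left(- \frac{1}{558}\right) \frac{3}{2} = \left(- \frac{637}{279}\right) \frac{3}{2} = - \frac{637}{186}$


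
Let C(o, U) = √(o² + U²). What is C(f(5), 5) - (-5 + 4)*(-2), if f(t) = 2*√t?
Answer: -2 + 3*√5 ≈ 4.7082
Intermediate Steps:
C(o, U) = √(U² + o²)
C(f(5), 5) - (-5 + 4)*(-2) = √(5² + (2*√5)²) - (-5 + 4)*(-2) = √(25 + 20) - (-1)*(-2) = √45 - 1*2 = 3*√5 - 2 = -2 + 3*√5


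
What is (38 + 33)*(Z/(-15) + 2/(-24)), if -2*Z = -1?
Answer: -497/60 ≈ -8.2833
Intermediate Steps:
Z = ½ (Z = -½*(-1) = ½ ≈ 0.50000)
(38 + 33)*(Z/(-15) + 2/(-24)) = (38 + 33)*((½)/(-15) + 2/(-24)) = 71*((½)*(-1/15) + 2*(-1/24)) = 71*(-1/30 - 1/12) = 71*(-7/60) = -497/60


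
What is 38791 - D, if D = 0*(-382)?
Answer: 38791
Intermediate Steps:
D = 0
38791 - D = 38791 - 1*0 = 38791 + 0 = 38791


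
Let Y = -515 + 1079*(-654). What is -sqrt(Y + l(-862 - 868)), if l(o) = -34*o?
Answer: -3*I*sqrt(71929) ≈ -804.59*I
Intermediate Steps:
Y = -706181 (Y = -515 - 705666 = -706181)
-sqrt(Y + l(-862 - 868)) = -sqrt(-706181 - 34*(-862 - 868)) = -sqrt(-706181 - 34*(-1730)) = -sqrt(-706181 + 58820) = -sqrt(-647361) = -3*I*sqrt(71929)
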